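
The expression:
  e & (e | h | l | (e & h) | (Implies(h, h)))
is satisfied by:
  {e: True}


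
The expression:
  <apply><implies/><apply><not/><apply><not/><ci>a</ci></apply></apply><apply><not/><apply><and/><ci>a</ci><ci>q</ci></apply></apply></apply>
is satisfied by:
  {q: False, a: False}
  {a: True, q: False}
  {q: True, a: False}


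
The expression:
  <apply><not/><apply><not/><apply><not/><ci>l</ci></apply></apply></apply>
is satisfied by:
  {l: False}


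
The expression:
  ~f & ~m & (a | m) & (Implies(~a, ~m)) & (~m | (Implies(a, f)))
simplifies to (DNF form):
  a & ~f & ~m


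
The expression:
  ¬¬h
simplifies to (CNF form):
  h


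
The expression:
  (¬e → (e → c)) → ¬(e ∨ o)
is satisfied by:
  {e: False, o: False}


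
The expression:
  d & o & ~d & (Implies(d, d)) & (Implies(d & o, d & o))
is never true.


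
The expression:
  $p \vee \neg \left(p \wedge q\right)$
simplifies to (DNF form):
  $\text{True}$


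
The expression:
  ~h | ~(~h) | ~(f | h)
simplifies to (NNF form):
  True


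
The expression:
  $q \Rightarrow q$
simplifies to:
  $\text{True}$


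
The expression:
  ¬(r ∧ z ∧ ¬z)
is always true.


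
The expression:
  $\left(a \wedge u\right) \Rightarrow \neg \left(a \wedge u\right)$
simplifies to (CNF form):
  $\neg a \vee \neg u$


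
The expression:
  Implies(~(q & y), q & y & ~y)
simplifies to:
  q & y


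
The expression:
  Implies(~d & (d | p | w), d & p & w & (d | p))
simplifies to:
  d | (~p & ~w)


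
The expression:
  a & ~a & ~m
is never true.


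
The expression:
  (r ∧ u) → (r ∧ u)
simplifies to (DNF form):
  True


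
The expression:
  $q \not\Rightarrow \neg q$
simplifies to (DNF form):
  $q$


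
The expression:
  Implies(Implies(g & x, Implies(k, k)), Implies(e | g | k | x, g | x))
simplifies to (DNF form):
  g | x | (~e & ~k)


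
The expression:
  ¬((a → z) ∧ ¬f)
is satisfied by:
  {f: True, a: True, z: False}
  {f: True, a: False, z: False}
  {z: True, f: True, a: True}
  {z: True, f: True, a: False}
  {a: True, z: False, f: False}


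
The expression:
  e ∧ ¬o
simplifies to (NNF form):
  e ∧ ¬o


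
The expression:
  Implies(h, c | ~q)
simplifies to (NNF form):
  c | ~h | ~q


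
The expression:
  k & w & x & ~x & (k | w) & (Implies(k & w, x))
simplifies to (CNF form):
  False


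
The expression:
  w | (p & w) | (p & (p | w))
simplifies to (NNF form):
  p | w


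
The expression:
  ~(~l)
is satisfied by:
  {l: True}


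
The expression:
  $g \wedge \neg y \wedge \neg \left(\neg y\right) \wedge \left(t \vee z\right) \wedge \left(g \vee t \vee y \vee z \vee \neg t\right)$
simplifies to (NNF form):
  $\text{False}$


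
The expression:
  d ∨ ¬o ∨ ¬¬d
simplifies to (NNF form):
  d ∨ ¬o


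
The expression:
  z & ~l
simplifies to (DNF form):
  z & ~l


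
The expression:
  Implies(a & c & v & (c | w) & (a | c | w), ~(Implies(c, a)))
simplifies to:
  ~a | ~c | ~v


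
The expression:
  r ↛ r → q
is always true.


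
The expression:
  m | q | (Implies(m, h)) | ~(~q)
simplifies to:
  True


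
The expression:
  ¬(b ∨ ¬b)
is never true.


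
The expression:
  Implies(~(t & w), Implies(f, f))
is always true.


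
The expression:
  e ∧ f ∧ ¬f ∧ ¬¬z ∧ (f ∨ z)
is never true.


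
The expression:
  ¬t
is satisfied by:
  {t: False}


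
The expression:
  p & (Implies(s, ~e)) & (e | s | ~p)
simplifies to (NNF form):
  p & (e | s) & (~e | ~s)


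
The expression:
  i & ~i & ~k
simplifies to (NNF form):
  False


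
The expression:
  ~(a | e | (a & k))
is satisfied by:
  {e: False, a: False}


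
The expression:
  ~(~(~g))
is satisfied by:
  {g: False}


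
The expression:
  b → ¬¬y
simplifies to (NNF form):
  y ∨ ¬b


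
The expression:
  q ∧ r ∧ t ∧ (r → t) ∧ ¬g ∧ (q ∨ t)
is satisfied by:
  {t: True, r: True, q: True, g: False}


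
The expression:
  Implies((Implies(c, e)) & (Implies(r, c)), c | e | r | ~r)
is always true.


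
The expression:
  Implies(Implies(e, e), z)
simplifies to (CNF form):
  z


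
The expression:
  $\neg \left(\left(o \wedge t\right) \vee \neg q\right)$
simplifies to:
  $q \wedge \left(\neg o \vee \neg t\right)$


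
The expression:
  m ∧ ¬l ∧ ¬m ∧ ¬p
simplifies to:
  False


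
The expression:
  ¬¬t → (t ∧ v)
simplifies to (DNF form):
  v ∨ ¬t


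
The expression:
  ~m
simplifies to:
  ~m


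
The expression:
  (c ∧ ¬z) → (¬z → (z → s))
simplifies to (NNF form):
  True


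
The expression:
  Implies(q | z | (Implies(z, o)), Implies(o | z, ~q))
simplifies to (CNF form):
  (~o | ~q) & (~q | ~z)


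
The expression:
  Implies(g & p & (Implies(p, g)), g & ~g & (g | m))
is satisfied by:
  {p: False, g: False}
  {g: True, p: False}
  {p: True, g: False}


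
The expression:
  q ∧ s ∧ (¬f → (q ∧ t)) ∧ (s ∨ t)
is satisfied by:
  {s: True, q: True, t: True, f: True}
  {s: True, q: True, t: True, f: False}
  {s: True, q: True, f: True, t: False}


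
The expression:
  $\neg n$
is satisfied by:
  {n: False}


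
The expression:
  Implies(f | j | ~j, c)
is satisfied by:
  {c: True}


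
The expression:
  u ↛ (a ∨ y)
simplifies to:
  u ∧ ¬a ∧ ¬y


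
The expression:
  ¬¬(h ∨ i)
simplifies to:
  h ∨ i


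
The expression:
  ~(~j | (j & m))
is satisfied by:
  {j: True, m: False}


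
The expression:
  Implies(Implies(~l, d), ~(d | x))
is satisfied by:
  {d: False, l: False, x: False}
  {x: True, d: False, l: False}
  {l: True, d: False, x: False}


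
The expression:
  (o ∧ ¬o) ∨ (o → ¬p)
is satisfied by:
  {p: False, o: False}
  {o: True, p: False}
  {p: True, o: False}


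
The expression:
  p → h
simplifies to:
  h ∨ ¬p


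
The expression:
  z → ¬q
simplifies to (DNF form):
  ¬q ∨ ¬z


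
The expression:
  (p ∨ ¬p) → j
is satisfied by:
  {j: True}


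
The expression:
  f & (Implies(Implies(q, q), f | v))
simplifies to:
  f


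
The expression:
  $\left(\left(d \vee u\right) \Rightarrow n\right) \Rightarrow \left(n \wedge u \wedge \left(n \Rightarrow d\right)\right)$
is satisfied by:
  {u: True, d: True, n: False}
  {u: True, d: False, n: False}
  {d: True, u: False, n: False}
  {n: True, u: True, d: True}


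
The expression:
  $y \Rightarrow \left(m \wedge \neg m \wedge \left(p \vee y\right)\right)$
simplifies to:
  $\neg y$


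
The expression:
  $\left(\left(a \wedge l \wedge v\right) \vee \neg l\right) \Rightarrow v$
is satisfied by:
  {v: True, l: True}
  {v: True, l: False}
  {l: True, v: False}


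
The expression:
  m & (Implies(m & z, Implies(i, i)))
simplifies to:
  m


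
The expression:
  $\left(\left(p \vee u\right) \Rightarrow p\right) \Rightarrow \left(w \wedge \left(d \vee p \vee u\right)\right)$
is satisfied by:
  {d: True, u: True, w: True, p: False}
  {d: True, w: True, u: False, p: False}
  {u: True, w: True, d: False, p: False}
  {p: True, d: True, w: True, u: True}
  {p: True, d: True, w: True, u: False}
  {p: True, w: True, u: True, d: False}
  {p: True, w: True, d: False, u: False}
  {d: True, u: True, p: False, w: False}
  {u: True, p: False, w: False, d: False}


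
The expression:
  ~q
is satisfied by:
  {q: False}


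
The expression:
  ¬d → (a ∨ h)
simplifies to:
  a ∨ d ∨ h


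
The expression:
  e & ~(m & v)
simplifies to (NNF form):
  e & (~m | ~v)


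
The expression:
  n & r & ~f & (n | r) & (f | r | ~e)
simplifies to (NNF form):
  n & r & ~f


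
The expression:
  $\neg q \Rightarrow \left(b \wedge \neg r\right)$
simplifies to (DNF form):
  $q \vee \left(b \wedge \neg r\right)$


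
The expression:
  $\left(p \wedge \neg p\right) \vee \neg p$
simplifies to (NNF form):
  $\neg p$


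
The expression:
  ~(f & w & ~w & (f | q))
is always true.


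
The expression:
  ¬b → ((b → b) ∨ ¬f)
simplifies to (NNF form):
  True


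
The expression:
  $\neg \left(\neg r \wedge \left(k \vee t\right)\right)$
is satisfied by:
  {r: True, k: False, t: False}
  {r: True, t: True, k: False}
  {r: True, k: True, t: False}
  {r: True, t: True, k: True}
  {t: False, k: False, r: False}


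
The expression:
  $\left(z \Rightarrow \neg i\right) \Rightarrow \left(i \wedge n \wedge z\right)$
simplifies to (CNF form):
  $i \wedge z$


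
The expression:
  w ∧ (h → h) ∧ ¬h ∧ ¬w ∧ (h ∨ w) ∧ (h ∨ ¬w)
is never true.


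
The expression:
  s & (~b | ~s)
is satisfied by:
  {s: True, b: False}


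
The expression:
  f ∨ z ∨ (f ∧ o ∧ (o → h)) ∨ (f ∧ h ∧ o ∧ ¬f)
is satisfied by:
  {z: True, f: True}
  {z: True, f: False}
  {f: True, z: False}


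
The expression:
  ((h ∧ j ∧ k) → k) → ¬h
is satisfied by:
  {h: False}


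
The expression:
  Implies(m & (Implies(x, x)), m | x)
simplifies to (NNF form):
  True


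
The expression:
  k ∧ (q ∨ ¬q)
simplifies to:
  k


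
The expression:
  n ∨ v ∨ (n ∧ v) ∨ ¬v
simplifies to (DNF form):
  True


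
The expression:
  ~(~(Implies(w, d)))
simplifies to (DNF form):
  d | ~w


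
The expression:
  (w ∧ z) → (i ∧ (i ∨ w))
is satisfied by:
  {i: True, w: False, z: False}
  {w: False, z: False, i: False}
  {i: True, z: True, w: False}
  {z: True, w: False, i: False}
  {i: True, w: True, z: False}
  {w: True, i: False, z: False}
  {i: True, z: True, w: True}


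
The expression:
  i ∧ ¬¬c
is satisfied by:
  {c: True, i: True}


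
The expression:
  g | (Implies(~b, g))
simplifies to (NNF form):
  b | g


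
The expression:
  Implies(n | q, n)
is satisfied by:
  {n: True, q: False}
  {q: False, n: False}
  {q: True, n: True}


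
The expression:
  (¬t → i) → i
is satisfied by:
  {i: True, t: False}
  {t: False, i: False}
  {t: True, i: True}


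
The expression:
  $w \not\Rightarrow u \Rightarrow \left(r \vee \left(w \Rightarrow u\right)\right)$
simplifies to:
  $r \vee u \vee \neg w$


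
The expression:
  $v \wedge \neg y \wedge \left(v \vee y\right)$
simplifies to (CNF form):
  $v \wedge \neg y$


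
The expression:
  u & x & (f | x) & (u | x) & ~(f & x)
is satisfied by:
  {x: True, u: True, f: False}


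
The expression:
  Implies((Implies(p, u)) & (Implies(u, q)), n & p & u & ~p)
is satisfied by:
  {p: True, q: False, u: False}
  {u: True, p: True, q: False}
  {u: True, q: False, p: False}
  {p: True, q: True, u: False}


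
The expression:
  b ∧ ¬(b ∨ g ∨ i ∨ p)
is never true.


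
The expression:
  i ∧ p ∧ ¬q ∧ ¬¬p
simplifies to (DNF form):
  i ∧ p ∧ ¬q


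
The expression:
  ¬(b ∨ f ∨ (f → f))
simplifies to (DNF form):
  False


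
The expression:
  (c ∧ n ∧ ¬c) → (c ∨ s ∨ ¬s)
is always true.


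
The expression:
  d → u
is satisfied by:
  {u: True, d: False}
  {d: False, u: False}
  {d: True, u: True}


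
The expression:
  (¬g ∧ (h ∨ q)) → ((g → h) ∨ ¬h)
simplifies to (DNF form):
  True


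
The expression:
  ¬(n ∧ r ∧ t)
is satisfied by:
  {t: False, n: False, r: False}
  {r: True, t: False, n: False}
  {n: True, t: False, r: False}
  {r: True, n: True, t: False}
  {t: True, r: False, n: False}
  {r: True, t: True, n: False}
  {n: True, t: True, r: False}


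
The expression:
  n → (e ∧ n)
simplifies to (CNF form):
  e ∨ ¬n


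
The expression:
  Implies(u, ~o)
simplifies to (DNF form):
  ~o | ~u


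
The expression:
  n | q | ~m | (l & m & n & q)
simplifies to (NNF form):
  n | q | ~m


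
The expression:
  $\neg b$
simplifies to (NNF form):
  $\neg b$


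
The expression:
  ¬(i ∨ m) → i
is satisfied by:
  {i: True, m: True}
  {i: True, m: False}
  {m: True, i: False}


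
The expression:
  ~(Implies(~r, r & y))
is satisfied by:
  {r: False}


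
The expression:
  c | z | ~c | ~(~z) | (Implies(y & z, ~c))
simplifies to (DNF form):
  True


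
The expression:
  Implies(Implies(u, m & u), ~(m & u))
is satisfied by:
  {u: False, m: False}
  {m: True, u: False}
  {u: True, m: False}


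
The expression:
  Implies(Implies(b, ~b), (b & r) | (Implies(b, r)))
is always true.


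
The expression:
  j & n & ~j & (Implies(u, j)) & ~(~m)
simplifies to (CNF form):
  False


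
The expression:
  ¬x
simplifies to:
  ¬x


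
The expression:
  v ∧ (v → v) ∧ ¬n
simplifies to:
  v ∧ ¬n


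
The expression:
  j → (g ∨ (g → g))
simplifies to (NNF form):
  True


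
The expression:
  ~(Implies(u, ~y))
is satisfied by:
  {u: True, y: True}


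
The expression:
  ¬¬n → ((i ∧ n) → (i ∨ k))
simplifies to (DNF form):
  True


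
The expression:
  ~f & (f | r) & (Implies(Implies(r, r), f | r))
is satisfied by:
  {r: True, f: False}


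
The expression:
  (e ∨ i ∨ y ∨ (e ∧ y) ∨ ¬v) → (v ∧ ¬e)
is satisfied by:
  {v: True, e: False}


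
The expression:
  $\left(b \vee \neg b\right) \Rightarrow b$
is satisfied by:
  {b: True}


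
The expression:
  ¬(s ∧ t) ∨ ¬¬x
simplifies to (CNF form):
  x ∨ ¬s ∨ ¬t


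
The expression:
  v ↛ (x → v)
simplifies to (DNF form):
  False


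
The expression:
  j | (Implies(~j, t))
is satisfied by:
  {t: True, j: True}
  {t: True, j: False}
  {j: True, t: False}


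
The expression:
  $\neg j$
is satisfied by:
  {j: False}


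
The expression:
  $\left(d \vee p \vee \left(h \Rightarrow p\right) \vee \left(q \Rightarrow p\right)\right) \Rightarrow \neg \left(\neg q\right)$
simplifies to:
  $q$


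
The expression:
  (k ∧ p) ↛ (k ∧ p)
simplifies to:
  False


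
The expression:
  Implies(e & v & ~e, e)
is always true.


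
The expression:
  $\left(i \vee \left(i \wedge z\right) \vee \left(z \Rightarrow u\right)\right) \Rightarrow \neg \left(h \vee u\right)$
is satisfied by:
  {z: True, u: False, h: False, i: False}
  {z: False, u: False, h: False, i: False}
  {i: True, z: True, u: False, h: False}
  {i: True, z: False, u: False, h: False}
  {h: True, z: True, u: False, i: False}


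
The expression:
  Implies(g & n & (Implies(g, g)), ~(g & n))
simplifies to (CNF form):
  ~g | ~n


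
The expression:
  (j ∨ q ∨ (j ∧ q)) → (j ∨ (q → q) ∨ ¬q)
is always true.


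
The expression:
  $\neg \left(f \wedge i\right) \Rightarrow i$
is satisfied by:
  {i: True}


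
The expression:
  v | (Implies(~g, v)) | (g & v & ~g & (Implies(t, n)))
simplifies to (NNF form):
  g | v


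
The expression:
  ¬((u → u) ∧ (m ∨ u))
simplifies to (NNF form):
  ¬m ∧ ¬u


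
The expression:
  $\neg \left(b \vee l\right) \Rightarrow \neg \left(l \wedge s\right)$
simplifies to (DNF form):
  $\text{True}$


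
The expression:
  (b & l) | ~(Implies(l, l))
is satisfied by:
  {b: True, l: True}


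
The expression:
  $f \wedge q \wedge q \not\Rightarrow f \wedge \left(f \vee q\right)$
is never true.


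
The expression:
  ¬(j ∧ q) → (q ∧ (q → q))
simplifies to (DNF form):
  q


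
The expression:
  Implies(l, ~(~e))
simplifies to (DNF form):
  e | ~l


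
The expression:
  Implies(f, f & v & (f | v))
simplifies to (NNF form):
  v | ~f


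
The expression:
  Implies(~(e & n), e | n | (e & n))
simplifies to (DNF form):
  e | n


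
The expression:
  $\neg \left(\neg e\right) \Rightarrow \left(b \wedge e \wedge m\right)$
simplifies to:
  $\left(b \wedge m\right) \vee \neg e$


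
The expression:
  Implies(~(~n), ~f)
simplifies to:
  ~f | ~n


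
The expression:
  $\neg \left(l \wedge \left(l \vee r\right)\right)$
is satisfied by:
  {l: False}


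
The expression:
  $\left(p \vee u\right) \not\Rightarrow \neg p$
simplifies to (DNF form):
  $p$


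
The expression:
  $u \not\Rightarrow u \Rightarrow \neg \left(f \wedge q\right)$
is always true.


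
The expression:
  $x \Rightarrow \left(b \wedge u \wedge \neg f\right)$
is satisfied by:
  {b: True, u: True, x: False, f: False}
  {b: True, u: False, x: False, f: False}
  {u: True, f: False, b: False, x: False}
  {f: False, u: False, b: False, x: False}
  {f: True, b: True, u: True, x: False}
  {f: True, b: True, u: False, x: False}
  {f: True, u: True, b: False, x: False}
  {f: True, u: False, b: False, x: False}
  {x: True, b: True, u: True, f: False}


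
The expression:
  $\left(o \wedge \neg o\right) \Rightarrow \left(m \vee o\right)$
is always true.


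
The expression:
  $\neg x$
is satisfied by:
  {x: False}


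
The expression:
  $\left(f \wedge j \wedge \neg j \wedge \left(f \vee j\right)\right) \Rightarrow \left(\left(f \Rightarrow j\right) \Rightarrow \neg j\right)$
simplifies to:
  $\text{True}$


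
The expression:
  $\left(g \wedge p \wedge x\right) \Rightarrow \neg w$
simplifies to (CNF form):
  $\neg g \vee \neg p \vee \neg w \vee \neg x$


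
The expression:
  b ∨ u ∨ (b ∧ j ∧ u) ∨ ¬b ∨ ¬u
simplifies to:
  True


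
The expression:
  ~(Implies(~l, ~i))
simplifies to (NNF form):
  i & ~l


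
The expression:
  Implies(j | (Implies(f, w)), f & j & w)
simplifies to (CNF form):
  f & (j | ~w) & (w | ~j)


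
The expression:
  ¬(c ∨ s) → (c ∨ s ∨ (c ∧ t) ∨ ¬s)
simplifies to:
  True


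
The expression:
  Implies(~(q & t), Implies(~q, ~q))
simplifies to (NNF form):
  True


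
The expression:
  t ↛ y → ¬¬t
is always true.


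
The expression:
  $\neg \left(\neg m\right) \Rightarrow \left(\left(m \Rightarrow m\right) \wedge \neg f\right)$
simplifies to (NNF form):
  $\neg f \vee \neg m$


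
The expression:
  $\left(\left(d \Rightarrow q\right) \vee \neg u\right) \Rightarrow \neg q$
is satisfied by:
  {q: False}


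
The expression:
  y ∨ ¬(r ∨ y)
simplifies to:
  y ∨ ¬r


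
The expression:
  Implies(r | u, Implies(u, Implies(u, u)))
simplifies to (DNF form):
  True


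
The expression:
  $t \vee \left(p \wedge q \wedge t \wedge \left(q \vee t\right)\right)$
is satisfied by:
  {t: True}


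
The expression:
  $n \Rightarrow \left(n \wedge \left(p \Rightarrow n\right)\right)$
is always true.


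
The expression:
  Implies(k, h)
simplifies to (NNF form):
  h | ~k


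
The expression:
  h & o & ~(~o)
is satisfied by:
  {h: True, o: True}


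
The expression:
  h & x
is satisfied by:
  {h: True, x: True}


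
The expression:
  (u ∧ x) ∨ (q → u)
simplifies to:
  u ∨ ¬q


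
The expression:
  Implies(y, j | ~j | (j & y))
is always true.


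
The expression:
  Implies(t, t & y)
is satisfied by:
  {y: True, t: False}
  {t: False, y: False}
  {t: True, y: True}


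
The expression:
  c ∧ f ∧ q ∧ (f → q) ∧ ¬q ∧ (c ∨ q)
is never true.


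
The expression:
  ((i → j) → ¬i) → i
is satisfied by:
  {i: True}


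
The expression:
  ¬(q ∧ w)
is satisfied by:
  {w: False, q: False}
  {q: True, w: False}
  {w: True, q: False}


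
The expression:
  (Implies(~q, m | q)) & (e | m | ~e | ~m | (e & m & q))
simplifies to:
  m | q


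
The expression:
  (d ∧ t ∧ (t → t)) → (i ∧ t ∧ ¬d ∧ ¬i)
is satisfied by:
  {t: False, d: False}
  {d: True, t: False}
  {t: True, d: False}


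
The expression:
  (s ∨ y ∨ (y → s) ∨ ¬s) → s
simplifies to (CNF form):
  s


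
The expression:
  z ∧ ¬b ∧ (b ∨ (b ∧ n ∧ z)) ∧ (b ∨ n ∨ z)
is never true.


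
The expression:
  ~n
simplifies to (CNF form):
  ~n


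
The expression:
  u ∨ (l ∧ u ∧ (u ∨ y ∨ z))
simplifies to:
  u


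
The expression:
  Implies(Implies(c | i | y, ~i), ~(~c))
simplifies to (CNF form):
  c | i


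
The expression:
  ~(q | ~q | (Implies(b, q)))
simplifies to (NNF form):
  False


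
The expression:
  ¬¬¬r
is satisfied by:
  {r: False}


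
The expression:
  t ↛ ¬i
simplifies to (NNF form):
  i ∧ t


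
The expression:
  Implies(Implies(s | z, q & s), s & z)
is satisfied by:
  {z: True, s: True, q: False}
  {z: True, q: False, s: False}
  {z: True, s: True, q: True}
  {z: True, q: True, s: False}
  {s: True, q: False, z: False}


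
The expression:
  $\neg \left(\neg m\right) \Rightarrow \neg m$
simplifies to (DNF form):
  $\neg m$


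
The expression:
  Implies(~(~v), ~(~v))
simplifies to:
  True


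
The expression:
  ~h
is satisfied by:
  {h: False}


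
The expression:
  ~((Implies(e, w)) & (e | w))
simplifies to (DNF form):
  ~w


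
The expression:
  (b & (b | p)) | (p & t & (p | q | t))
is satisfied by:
  {b: True, t: True, p: True}
  {b: True, t: True, p: False}
  {b: True, p: True, t: False}
  {b: True, p: False, t: False}
  {t: True, p: True, b: False}


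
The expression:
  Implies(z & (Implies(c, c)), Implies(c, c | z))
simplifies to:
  True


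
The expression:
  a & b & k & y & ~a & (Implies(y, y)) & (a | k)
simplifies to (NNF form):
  False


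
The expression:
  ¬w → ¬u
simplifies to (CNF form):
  w ∨ ¬u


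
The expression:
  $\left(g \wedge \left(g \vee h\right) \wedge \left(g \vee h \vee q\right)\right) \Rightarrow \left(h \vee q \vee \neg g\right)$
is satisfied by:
  {q: True, h: True, g: False}
  {q: True, g: False, h: False}
  {h: True, g: False, q: False}
  {h: False, g: False, q: False}
  {q: True, h: True, g: True}
  {q: True, g: True, h: False}
  {h: True, g: True, q: False}


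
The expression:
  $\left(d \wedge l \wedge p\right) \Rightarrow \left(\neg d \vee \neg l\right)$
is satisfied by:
  {l: False, p: False, d: False}
  {d: True, l: False, p: False}
  {p: True, l: False, d: False}
  {d: True, p: True, l: False}
  {l: True, d: False, p: False}
  {d: True, l: True, p: False}
  {p: True, l: True, d: False}


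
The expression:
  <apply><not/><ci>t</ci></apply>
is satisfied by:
  {t: False}


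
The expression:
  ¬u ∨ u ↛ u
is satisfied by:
  {u: False}


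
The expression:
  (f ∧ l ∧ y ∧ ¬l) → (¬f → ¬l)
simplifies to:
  True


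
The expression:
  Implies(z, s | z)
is always true.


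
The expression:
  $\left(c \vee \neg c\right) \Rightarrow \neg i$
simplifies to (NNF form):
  $\neg i$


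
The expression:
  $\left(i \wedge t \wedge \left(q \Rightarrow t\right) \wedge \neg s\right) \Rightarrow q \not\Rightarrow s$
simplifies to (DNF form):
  $q \vee s \vee \neg i \vee \neg t$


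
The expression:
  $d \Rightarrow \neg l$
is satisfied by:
  {l: False, d: False}
  {d: True, l: False}
  {l: True, d: False}


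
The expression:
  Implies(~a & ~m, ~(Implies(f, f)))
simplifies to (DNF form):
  a | m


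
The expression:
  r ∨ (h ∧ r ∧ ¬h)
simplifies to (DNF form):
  r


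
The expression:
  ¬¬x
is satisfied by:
  {x: True}


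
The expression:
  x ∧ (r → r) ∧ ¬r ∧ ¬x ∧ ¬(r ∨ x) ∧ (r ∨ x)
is never true.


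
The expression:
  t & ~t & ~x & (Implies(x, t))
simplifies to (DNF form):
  False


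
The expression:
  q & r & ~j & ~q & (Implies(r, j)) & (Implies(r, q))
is never true.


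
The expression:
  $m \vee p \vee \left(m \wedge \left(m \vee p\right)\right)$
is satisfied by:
  {m: True, p: True}
  {m: True, p: False}
  {p: True, m: False}


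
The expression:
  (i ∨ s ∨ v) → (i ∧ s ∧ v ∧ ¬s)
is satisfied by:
  {v: False, i: False, s: False}


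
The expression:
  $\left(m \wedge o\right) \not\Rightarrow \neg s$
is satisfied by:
  {m: True, s: True, o: True}


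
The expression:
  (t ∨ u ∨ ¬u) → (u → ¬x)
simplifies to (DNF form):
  ¬u ∨ ¬x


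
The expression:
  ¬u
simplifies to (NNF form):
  ¬u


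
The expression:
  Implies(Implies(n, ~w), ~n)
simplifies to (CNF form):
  w | ~n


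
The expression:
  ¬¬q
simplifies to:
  q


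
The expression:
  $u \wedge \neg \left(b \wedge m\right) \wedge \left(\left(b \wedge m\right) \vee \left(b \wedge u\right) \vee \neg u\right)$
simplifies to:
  $b \wedge u \wedge \neg m$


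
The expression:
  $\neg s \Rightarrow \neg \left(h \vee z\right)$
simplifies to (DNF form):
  $s \vee \left(\neg h \wedge \neg z\right)$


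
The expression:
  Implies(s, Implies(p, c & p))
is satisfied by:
  {c: True, s: False, p: False}
  {s: False, p: False, c: False}
  {p: True, c: True, s: False}
  {p: True, s: False, c: False}
  {c: True, s: True, p: False}
  {s: True, c: False, p: False}
  {p: True, s: True, c: True}


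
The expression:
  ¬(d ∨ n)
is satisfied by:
  {n: False, d: False}


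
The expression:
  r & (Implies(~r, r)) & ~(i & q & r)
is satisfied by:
  {r: True, q: False, i: False}
  {r: True, i: True, q: False}
  {r: True, q: True, i: False}


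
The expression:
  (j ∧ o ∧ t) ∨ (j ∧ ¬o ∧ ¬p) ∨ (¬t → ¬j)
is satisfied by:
  {t: True, p: False, o: False, j: False}
  {t: True, o: True, p: False, j: False}
  {t: True, p: True, o: False, j: False}
  {t: True, o: True, p: True, j: False}
  {t: False, p: False, o: False, j: False}
  {o: True, t: False, p: False, j: False}
  {p: True, t: False, o: False, j: False}
  {o: True, p: True, t: False, j: False}
  {j: True, t: True, p: False, o: False}
  {j: True, o: True, t: True, p: False}
  {j: True, t: True, p: True, o: False}
  {j: True, o: True, t: True, p: True}
  {j: True, t: False, p: False, o: False}


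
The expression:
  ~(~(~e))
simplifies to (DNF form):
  ~e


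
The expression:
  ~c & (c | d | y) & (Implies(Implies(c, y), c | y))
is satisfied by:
  {y: True, c: False}


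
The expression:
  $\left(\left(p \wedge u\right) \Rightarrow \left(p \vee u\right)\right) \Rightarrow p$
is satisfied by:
  {p: True}


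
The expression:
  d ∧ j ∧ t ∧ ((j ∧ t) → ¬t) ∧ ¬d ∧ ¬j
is never true.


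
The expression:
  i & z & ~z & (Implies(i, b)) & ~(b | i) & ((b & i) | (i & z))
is never true.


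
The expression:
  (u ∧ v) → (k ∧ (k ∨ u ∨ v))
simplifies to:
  k ∨ ¬u ∨ ¬v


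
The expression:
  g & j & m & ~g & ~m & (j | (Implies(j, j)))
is never true.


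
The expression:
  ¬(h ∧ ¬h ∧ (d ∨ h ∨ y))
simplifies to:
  True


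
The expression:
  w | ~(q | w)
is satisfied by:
  {w: True, q: False}
  {q: False, w: False}
  {q: True, w: True}


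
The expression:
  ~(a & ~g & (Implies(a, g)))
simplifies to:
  True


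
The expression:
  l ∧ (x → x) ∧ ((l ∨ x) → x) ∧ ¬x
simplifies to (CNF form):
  False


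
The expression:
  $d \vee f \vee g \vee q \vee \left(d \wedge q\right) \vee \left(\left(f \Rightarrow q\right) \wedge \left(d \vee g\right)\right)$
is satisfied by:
  {d: True, q: True, g: True, f: True}
  {d: True, q: True, g: True, f: False}
  {d: True, q: True, f: True, g: False}
  {d: True, q: True, f: False, g: False}
  {d: True, g: True, f: True, q: False}
  {d: True, g: True, f: False, q: False}
  {d: True, g: False, f: True, q: False}
  {d: True, g: False, f: False, q: False}
  {q: True, g: True, f: True, d: False}
  {q: True, g: True, f: False, d: False}
  {q: True, f: True, g: False, d: False}
  {q: True, f: False, g: False, d: False}
  {g: True, f: True, q: False, d: False}
  {g: True, q: False, f: False, d: False}
  {f: True, q: False, g: False, d: False}


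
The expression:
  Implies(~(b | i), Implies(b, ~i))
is always true.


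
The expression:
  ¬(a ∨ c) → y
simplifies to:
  a ∨ c ∨ y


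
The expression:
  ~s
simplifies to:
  ~s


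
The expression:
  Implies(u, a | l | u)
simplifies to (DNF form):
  True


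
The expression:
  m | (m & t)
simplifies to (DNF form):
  m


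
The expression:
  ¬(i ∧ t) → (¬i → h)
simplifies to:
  h ∨ i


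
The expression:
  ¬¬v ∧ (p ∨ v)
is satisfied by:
  {v: True}


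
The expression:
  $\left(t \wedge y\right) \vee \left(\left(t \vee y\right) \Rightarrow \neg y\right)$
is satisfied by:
  {t: True, y: False}
  {y: False, t: False}
  {y: True, t: True}


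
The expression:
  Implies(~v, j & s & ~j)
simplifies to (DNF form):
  v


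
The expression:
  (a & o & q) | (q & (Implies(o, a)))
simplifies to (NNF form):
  q & (a | ~o)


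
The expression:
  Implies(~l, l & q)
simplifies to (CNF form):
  l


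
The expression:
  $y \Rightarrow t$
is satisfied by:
  {t: True, y: False}
  {y: False, t: False}
  {y: True, t: True}


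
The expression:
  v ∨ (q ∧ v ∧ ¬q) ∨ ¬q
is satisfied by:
  {v: True, q: False}
  {q: False, v: False}
  {q: True, v: True}


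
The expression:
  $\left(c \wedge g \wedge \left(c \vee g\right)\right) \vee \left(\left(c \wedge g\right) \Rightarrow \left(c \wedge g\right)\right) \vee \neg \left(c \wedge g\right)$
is always true.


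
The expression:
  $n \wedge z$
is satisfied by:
  {z: True, n: True}


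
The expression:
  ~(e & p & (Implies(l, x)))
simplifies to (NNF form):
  ~e | ~p | (l & ~x)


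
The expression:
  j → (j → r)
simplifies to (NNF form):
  r ∨ ¬j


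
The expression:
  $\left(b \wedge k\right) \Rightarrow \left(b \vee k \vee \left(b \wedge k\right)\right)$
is always true.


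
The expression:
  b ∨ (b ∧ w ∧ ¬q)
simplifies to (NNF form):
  b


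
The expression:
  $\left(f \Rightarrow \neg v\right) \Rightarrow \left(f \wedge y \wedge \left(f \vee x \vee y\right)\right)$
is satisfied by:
  {y: True, v: True, f: True}
  {y: True, f: True, v: False}
  {v: True, f: True, y: False}


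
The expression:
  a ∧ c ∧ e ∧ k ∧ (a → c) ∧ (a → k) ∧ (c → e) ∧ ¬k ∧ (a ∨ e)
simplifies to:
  False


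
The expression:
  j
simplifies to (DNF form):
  j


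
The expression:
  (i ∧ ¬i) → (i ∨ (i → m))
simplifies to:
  True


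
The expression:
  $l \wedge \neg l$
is never true.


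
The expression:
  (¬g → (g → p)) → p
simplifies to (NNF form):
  p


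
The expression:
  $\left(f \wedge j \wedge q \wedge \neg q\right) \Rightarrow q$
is always true.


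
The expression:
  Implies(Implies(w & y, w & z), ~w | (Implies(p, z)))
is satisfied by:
  {y: True, z: True, p: False, w: False}
  {y: True, p: False, z: False, w: False}
  {z: True, y: False, p: False, w: False}
  {y: False, p: False, z: False, w: False}
  {w: True, y: True, z: True, p: False}
  {w: True, y: True, p: False, z: False}
  {w: True, z: True, y: False, p: False}
  {w: True, y: False, p: False, z: False}
  {y: True, p: True, z: True, w: False}
  {y: True, p: True, w: False, z: False}
  {p: True, z: True, w: False, y: False}
  {p: True, w: False, z: False, y: False}
  {y: True, p: True, w: True, z: True}
  {y: True, p: True, w: True, z: False}
  {p: True, w: True, z: True, y: False}


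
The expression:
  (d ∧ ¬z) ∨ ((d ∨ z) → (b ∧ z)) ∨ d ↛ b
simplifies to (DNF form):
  b ∨ d ∨ ¬z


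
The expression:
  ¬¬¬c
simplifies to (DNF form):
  ¬c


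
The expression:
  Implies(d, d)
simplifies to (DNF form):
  True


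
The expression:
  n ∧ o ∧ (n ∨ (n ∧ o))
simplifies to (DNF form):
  n ∧ o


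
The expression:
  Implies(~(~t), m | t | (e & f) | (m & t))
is always true.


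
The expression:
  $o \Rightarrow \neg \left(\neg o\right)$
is always true.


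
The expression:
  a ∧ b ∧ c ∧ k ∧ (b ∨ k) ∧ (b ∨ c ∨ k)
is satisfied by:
  {a: True, c: True, b: True, k: True}


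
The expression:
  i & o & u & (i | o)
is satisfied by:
  {i: True, u: True, o: True}


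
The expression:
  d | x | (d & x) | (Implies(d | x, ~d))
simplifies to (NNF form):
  True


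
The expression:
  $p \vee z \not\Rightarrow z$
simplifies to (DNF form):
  $p$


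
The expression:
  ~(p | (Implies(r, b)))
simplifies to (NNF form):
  r & ~b & ~p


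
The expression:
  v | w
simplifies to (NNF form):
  v | w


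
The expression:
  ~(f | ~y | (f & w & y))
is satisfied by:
  {y: True, f: False}


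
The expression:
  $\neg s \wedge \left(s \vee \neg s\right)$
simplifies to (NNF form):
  $\neg s$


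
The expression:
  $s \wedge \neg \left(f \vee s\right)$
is never true.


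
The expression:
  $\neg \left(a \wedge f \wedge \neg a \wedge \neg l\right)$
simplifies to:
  $\text{True}$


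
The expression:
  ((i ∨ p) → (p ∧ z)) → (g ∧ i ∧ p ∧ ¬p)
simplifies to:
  (i ∧ ¬p) ∨ (p ∧ ¬z)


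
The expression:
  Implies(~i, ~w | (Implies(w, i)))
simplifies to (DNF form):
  i | ~w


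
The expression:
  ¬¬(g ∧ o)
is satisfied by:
  {g: True, o: True}


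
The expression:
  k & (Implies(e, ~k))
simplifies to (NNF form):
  k & ~e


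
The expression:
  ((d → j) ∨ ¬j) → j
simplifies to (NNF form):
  j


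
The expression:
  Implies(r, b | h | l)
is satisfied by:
  {b: True, l: True, h: True, r: False}
  {b: True, l: True, h: False, r: False}
  {b: True, h: True, l: False, r: False}
  {b: True, h: False, l: False, r: False}
  {l: True, h: True, b: False, r: False}
  {l: True, h: False, b: False, r: False}
  {h: True, b: False, l: False, r: False}
  {h: False, b: False, l: False, r: False}
  {r: True, b: True, l: True, h: True}
  {r: True, b: True, l: True, h: False}
  {r: True, b: True, h: True, l: False}
  {r: True, b: True, h: False, l: False}
  {r: True, l: True, h: True, b: False}
  {r: True, l: True, h: False, b: False}
  {r: True, h: True, l: False, b: False}


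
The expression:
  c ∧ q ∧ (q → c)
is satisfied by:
  {c: True, q: True}


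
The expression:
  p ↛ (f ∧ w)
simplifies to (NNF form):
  p ∧ (¬f ∨ ¬w)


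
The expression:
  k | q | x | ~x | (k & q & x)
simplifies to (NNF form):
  True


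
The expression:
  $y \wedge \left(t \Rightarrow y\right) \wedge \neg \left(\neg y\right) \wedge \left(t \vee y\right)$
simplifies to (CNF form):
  $y$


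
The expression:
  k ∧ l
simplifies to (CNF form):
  k ∧ l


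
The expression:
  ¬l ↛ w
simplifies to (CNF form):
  ¬l ∧ ¬w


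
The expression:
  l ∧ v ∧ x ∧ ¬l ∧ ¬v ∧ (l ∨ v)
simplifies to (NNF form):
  False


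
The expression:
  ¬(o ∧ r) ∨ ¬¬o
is always true.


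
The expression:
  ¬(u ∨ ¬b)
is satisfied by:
  {b: True, u: False}


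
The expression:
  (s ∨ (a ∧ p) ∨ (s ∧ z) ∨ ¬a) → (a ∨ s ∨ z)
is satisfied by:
  {a: True, z: True, s: True}
  {a: True, z: True, s: False}
  {a: True, s: True, z: False}
  {a: True, s: False, z: False}
  {z: True, s: True, a: False}
  {z: True, s: False, a: False}
  {s: True, z: False, a: False}


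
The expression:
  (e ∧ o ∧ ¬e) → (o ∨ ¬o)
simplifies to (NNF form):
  True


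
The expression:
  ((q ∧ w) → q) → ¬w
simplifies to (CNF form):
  ¬w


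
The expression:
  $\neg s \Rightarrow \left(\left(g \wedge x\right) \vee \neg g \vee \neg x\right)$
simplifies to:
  $\text{True}$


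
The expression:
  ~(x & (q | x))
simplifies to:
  ~x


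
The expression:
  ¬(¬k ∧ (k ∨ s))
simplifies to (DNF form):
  k ∨ ¬s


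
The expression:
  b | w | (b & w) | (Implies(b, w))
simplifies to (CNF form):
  True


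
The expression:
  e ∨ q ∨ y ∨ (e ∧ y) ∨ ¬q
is always true.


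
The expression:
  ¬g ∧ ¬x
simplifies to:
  ¬g ∧ ¬x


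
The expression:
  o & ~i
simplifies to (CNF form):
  o & ~i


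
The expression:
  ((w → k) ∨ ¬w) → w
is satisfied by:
  {w: True}


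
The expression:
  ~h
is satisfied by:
  {h: False}


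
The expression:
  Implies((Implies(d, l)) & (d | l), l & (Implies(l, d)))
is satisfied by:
  {d: True, l: False}
  {l: False, d: False}
  {l: True, d: True}


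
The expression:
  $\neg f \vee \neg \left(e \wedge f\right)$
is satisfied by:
  {e: False, f: False}
  {f: True, e: False}
  {e: True, f: False}


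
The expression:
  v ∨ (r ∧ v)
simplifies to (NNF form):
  v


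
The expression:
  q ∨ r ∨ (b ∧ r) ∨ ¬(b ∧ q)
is always true.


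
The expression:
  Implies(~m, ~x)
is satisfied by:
  {m: True, x: False}
  {x: False, m: False}
  {x: True, m: True}


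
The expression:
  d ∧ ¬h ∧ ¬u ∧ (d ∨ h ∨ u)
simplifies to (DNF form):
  d ∧ ¬h ∧ ¬u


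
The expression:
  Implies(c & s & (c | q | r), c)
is always true.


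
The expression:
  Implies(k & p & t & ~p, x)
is always true.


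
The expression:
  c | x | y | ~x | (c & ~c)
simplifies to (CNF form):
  True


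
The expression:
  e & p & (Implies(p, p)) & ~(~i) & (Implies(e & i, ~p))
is never true.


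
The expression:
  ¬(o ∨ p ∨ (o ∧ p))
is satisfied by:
  {o: False, p: False}


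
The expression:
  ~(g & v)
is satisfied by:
  {g: False, v: False}
  {v: True, g: False}
  {g: True, v: False}


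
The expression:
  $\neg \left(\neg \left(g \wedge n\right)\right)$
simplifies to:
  $g \wedge n$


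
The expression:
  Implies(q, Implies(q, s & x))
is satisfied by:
  {s: True, x: True, q: False}
  {s: True, x: False, q: False}
  {x: True, s: False, q: False}
  {s: False, x: False, q: False}
  {q: True, s: True, x: True}


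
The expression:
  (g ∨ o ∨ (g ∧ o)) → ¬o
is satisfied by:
  {o: False}


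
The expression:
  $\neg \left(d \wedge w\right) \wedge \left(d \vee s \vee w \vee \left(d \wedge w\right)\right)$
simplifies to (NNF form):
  $\left(d \wedge \neg w\right) \vee \left(s \wedge \neg d\right) \vee \left(w \wedge \neg d\right)$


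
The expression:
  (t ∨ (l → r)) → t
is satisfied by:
  {t: True, l: True, r: False}
  {t: True, l: False, r: False}
  {r: True, t: True, l: True}
  {r: True, t: True, l: False}
  {l: True, r: False, t: False}


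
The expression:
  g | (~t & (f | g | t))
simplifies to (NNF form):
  g | (f & ~t)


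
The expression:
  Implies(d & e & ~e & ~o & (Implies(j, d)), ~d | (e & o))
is always true.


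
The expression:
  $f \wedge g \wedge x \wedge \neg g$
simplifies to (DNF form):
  $\text{False}$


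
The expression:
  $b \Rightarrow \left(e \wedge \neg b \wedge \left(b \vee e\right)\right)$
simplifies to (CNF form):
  $\neg b$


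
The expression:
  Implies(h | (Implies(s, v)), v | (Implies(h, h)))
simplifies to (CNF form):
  True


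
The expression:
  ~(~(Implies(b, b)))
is always true.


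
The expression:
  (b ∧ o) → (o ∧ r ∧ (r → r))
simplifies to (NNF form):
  r ∨ ¬b ∨ ¬o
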